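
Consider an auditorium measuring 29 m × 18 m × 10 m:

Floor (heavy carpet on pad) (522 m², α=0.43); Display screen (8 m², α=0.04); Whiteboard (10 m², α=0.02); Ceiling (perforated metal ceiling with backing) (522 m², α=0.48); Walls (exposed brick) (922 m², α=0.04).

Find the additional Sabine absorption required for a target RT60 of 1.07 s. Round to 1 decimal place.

A₁ = Σ Sᵢαᵢ = 522·0.43 + 8·0.04 + 10·0.02 + 522·0.48 + 922·0.04 = 512.420 sabins.
V = 5220 m³. Required absorption A₂ = 0.161 × 5220 / 1.07 = 785.439 sabins.
ΔA = A₂ − A₁ = 785.439 − 512.420 = 273.0 sabins.

273.0 sabins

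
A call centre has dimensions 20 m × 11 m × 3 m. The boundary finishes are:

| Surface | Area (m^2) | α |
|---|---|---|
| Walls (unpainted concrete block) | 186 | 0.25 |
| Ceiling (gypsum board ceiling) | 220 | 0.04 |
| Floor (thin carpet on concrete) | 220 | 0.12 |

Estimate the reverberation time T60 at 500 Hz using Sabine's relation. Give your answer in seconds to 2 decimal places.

1.30 seconds

Equivalent absorption area: A = 186×0.25 + 220×0.04 + 220×0.12 = 81.700 m^2.
Room volume: 660 m³.
RT60 = 0.161 · V / A = 0.161 × 660 / 81.700 = 1.30 s.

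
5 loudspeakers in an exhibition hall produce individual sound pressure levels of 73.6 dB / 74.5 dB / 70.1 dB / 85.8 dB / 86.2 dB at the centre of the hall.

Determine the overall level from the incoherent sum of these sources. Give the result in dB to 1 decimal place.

Converting to relative power and adding: 10^(73.6/10) + 10^(74.5/10) + 10^(70.1/10) + 10^(85.8/10) + 10^(86.2/10) = 8.584e+08.
Combined level = 10 log₁₀(8.584e+08) = 89.3 dB.

89.3 dB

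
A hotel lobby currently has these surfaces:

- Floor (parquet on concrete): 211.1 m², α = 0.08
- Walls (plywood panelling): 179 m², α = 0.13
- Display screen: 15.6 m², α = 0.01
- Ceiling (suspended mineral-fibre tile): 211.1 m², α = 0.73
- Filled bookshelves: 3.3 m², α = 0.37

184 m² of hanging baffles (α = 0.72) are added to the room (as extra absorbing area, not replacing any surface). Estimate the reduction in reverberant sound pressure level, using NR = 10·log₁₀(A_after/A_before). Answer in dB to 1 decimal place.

A_before = Σ Sᵢαᵢ = 211.1×0.08 + 179×0.13 + 15.6×0.01 + 211.1×0.73 + 3.3×0.37 = 195.638 sabins.
Added absorption = 184 × 0.72 = 132.480 sabins.
A_after = 195.638 + 132.480 = 328.118 sabins.
Reduction = 10 log₁₀(A_after/A_before) = 10 log₁₀(1.6772) = 2.2 dB.

2.2 dB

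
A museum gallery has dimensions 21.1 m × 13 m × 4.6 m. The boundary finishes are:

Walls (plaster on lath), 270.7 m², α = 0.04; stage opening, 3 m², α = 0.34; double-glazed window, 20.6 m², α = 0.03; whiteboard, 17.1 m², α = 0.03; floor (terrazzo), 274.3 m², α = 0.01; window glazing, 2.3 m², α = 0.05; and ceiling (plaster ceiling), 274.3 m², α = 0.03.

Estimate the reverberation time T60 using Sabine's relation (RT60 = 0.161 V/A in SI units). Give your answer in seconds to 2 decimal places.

Total absorption A = 270.7*0.04 + 3*0.34 + 20.6*0.03 + 17.1*0.03 + 274.3*0.01 + 2.3*0.05 + 274.3*0.03
  = 10.828 + 1.020 + 0.618 + 0.513 + 2.743 + 0.115 + 8.229 = 24.066 m² sabins.
V = 21.1·13·4.6 = 1261.78 m³.
RT60 = 0.161 · V / A = 0.161 × 1261.78 / 24.066 = 8.44 s.

8.44 seconds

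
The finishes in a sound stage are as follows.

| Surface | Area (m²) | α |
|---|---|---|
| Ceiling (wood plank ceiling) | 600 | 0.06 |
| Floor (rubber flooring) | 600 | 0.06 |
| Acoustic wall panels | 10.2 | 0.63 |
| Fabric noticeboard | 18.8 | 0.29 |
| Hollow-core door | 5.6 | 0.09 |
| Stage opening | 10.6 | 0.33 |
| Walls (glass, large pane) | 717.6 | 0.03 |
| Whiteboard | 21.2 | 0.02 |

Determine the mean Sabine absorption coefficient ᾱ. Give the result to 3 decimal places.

S = Σ Sᵢ = 600 + 600 + 10.2 + 18.8 + 5.6 + 10.6 + 717.6 + 21.2 = 1984.0 m².
Weighted sum Σ Sα = 109.832.
ᾱ = A/S = 0.055.

0.055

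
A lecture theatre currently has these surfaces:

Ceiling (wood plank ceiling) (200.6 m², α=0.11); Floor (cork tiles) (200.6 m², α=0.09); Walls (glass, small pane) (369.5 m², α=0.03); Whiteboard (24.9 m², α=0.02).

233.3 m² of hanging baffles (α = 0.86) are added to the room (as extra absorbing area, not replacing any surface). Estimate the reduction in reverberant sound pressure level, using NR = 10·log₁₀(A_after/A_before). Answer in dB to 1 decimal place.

Summing Sᵢαᵢ: 22.066 + 18.054 + 11.085 + 0.498 → A_before = 51.703 sabins.
Treatment contributes 233.3·0.86 = 200.638 sabins.
A_after = 51.703 + 200.638 = 252.341 sabins.
Reduction = 10 log₁₀(A_after/A_before) = 10 log₁₀(4.8806) = 6.9 dB.

6.9 dB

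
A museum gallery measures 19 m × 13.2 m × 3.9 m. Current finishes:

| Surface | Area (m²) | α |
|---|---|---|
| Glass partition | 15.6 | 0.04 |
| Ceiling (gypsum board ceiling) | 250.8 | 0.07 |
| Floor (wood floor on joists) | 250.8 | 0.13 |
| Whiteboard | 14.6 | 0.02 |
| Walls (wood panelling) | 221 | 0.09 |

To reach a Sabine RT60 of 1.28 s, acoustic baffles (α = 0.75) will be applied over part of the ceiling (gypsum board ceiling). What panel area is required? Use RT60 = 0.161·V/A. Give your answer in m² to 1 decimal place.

76.6

Summing Sᵢαᵢ: 0.624 + 17.556 + 32.604 + 0.292 + 19.890 → A₁ = 70.966 sabins.
Required A₂ = 0.161·978.12/1.28 = 123.029 sabins.
Absorption to add: 123.029 − 70.966 = 52.063 sabins.
Each m² of panel replacing the ceiling (gypsum board ceiling) adds (0.75 − 0.07) = 0.68 sabins.
Area = ΔA/Δα = 52.063/0.68 = 76.6 m².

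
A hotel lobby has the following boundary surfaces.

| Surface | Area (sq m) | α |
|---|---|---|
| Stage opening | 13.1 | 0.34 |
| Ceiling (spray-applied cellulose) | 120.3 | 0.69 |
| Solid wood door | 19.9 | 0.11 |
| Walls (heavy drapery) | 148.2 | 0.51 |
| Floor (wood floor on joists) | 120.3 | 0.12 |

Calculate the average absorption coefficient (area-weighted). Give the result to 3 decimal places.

0.426

Total surface area S = 421.8 sq m.
Σ(Sᵢαᵢ) = 13.1*0.34 + 120.3*0.69 + 19.9*0.11 + 148.2*0.51 + 120.3*0.12 = 179.668.
ᾱ = A/S = 0.426.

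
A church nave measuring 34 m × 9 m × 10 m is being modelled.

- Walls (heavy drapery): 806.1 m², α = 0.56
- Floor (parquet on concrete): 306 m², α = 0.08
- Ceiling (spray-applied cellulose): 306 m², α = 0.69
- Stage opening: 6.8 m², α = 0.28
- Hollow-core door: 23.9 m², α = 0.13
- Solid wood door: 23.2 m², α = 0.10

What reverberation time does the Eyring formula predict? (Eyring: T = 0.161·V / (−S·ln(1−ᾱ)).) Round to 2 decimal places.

Total surface area S = 806.1 + 306 + 306 + 6.8 + 23.9 + 23.2 = 1472.0 m².
Absorption A = 806.1×0.56 + 306×0.08 + 306×0.69 + 6.8×0.28 + 23.9×0.13 + 23.2×0.10 = 694.367 sabins.
ᾱ = 694.367 / 1472.0 = 0.4717.
−S·ln(1−ᾱ) = −1472.0 × ln(1 − 0.4717) = 939.270.
V = 34 × 9 × 10 = 3060 m³.
RT60 = 0.161 × 3060 / 939.270 = 0.52 s.

0.52 s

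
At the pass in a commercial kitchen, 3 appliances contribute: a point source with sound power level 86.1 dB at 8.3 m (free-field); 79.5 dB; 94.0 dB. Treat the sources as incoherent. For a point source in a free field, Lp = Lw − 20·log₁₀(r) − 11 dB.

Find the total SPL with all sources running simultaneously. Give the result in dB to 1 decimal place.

Source at 8.3 m: Lp = 86.1 − 20·log₁₀(8.3) − 11 = 56.7 dB.
Σ 10^(Lᵢ/10) = 2.601e+09.
Combined level = 10 log₁₀(2.601e+09) = 94.2 dB.

94.2 dB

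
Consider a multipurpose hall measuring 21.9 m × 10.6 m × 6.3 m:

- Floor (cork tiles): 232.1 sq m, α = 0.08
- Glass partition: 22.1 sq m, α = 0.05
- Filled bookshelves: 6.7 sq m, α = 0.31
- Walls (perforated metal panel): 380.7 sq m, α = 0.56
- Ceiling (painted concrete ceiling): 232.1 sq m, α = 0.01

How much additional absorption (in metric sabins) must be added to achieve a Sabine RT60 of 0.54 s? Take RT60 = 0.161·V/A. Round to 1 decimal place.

198.8 sabins

Summing Sᵢαᵢ: 18.568 + 1.105 + 2.077 + 213.192 + 2.321 → A₁ = 237.263 sabins.
V = 1462.482 m³. Required absorption A₂ = 0.161 × 1462.482 / 0.54 = 436.036 sabins.
ΔA = A₂ − A₁ = 436.036 − 237.263 = 198.8 sabins.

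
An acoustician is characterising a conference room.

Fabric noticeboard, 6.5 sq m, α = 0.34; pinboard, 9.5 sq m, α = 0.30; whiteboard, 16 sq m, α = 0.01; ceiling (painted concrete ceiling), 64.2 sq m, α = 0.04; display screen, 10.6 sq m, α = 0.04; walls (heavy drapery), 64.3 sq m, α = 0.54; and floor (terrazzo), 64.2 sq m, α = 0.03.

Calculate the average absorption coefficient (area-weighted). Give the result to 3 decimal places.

S = Σ Sᵢ = 6.5 + 9.5 + 16 + 64.2 + 10.6 + 64.3 + 64.2 = 235.3 sq m.
Weighted sum Σ Sα = 44.860.
ᾱ = 44.860 / 235.3 = 0.191.

0.191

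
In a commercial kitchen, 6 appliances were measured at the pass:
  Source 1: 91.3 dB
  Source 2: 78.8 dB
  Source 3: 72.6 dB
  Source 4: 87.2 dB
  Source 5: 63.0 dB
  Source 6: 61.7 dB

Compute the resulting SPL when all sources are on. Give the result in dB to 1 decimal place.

Converting to relative power and adding: 10^(91.3/10) + 10^(78.8/10) + 10^(72.6/10) + 10^(87.2/10) + 10^(63.0/10) + 10^(61.7/10) = 1.971e+09.
Combined level = 10 log₁₀(1.971e+09) = 92.9 dB.

92.9 dB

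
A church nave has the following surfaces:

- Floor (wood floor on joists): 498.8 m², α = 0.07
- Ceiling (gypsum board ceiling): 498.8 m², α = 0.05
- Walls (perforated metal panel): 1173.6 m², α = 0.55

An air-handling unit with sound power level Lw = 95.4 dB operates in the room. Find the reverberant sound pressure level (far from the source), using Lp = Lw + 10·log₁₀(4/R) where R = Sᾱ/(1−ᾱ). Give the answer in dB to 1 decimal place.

71.2 dB

A = 705.336 sabins; S = 2171.2 m².
ᾱ = 705.336/2171.2 = 0.3249; R = Sᾱ/(1−ᾱ) = 705.336/(1−0.3249) = 1044.787 m².
Lp = 95.4 + 10·log₁₀(4/1044.787) = 95.4 + (-24.17) = 71.2 dB.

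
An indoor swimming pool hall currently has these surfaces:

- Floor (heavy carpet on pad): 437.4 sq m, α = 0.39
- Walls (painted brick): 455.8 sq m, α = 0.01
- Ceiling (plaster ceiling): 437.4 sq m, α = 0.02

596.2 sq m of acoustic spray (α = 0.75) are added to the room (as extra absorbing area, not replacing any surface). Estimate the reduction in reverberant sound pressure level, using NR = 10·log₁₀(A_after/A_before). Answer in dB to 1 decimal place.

Total absorption A_before = 437.4×0.39 + 455.8×0.01 + 437.4×0.02
  = 170.586 + 4.558 + 8.748 = 183.892 sq m sabins.
Treatment contributes 596.2·0.75 = 447.150 sabins.
A_after = 183.892 + 447.150 = 631.042 sabins.
NR = 10·log₁₀(631.042/183.892) = 5.4 dB.

5.4 dB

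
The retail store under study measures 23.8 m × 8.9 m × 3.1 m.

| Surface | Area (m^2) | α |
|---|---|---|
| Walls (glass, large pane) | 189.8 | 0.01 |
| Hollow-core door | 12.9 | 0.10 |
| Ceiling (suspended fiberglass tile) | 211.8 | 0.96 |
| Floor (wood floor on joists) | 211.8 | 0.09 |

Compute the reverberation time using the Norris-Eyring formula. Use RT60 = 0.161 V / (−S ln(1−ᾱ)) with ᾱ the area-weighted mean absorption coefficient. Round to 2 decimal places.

S = Σ Sᵢ = 626.3 m^2.
Σ(Sᵢαᵢ) = 189.8×0.01 + 12.9×0.10 + 211.8×0.96 + 211.8×0.09 = 225.578.
ᾱ = 225.578 / 626.3 = 0.3602.
−S·ln(1−ᾱ) = −626.3 × ln(1 − 0.3602) = 279.705.
V = 23.8 × 8.9 × 3.1 = 656.642 m³.
T = 0.161·V/[−S·ln(1−ᾱ)] = 0.161·656.642/279.705 = 0.38 s.

0.38 s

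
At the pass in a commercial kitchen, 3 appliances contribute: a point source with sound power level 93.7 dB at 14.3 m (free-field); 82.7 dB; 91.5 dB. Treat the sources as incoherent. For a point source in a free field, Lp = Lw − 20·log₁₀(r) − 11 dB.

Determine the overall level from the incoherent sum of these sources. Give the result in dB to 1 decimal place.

Source at 14.3 m: Lp = 93.7 − 20·log₁₀(14.3) − 11 = 59.6 dB.
Converting to relative power and adding: 10^(59.6/10) + 10^(82.7/10) + 10^(91.5/10) = 1.6e+09.
Combined level = 10 log₁₀(1.6e+09) = 92.0 dB.

92.0 dB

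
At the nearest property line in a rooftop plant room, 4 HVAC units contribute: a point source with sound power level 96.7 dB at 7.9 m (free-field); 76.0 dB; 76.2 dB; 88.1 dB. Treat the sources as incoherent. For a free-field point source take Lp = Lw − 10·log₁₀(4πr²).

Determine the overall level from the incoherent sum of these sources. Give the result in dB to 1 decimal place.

88.7 dB

Source at 7.9 m: Lp = 96.7 − 10·log₁₀(4π·7.9²) = 96.7 − 10·log₁₀(784.267) = 67.8 dB.
Sum in the linear (power) domain: Σ 10^(Lᵢ/10) = 10^(67.8/10) + 10^(76.0/10) + 10^(76.2/10) + 10^(88.1/10) = 7.332e+08.
Back to dB: 10·log₁₀ Σ = 88.7 dB.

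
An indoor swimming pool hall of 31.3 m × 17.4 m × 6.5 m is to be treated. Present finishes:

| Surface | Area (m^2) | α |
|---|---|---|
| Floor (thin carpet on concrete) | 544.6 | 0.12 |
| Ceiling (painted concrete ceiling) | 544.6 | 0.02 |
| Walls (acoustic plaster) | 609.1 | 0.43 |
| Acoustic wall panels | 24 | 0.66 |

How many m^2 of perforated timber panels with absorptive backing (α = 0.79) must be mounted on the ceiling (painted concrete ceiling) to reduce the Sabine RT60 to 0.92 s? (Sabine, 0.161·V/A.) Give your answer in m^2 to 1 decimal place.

344.8

Equivalent absorption area: A₁ = 544.6*0.12 + 544.6*0.02 + 609.1*0.43 + 24*0.66 = 353.997 m^2.
Required A₂ = 0.161·3540.03/0.92 = 619.505 sabins.
ΔA needed = 619.505 − 353.997 = 265.508 sabins.
Each m^2 of panel replacing the ceiling (painted concrete ceiling) adds (0.79 − 0.02) = 0.77 sabins.
Area = ΔA/Δα = 265.508/0.77 = 344.8 m^2.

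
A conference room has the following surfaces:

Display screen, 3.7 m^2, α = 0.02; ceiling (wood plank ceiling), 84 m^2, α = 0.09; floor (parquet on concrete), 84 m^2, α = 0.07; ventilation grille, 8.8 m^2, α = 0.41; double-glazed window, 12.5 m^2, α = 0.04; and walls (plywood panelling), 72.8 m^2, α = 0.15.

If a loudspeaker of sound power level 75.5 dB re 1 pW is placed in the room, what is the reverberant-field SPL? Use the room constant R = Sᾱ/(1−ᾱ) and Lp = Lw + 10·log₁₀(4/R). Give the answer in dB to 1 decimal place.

Σ(Sᵢαᵢ) = 3.7·0.02 + 84·0.09 + 84·0.07 + 8.8·0.41 + 12.5·0.04 + 72.8·0.15 = 28.542; total area S = 265.8 m^2.
ᾱ = 28.542/265.8 = 0.1074; R = Sᾱ/(1−ᾱ) = 28.542/(1−0.1074) = 31.976 m^2.
Lp = 75.5 + 10·log₁₀(4/31.976) = 75.5 + (-9.03) = 66.5 dB.

66.5 dB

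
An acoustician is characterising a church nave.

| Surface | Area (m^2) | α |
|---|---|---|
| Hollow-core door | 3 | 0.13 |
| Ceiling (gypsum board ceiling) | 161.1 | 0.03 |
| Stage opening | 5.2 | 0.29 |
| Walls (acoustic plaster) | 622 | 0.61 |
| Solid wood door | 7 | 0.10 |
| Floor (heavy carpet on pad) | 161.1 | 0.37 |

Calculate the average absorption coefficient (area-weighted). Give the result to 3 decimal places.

0.465

Total surface area S = 959.4 m^2.
Weighted sum Σ Sα = 446.458.
ᾱ = 446.458 / 959.4 = 0.465.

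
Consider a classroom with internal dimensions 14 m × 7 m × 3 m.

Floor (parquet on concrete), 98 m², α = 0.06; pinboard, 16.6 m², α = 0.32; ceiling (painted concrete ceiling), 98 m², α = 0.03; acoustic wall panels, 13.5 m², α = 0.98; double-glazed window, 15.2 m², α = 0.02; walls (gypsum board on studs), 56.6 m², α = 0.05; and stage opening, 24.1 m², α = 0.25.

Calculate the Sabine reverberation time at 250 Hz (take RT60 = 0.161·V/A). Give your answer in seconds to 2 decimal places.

1.30 seconds

A = Σ Sᵢαᵢ = 98*0.06 + 16.6*0.32 + 98*0.03 + 13.5*0.98 + 15.2*0.02 + 56.6*0.05 + 24.1*0.25 = 36.521 sabins.
Room volume: 294 m³.
Sabine: RT60 = 0.161 × 294 / 36.521 = 1.30 s.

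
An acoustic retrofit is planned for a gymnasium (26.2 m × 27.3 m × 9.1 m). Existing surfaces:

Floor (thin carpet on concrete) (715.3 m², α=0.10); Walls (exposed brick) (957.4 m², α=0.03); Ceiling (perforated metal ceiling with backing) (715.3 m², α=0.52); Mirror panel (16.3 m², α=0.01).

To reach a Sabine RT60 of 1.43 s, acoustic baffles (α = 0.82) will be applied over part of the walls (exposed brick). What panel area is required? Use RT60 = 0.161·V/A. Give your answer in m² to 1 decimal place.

329.7

Total absorption A₁ = 715.3*0.10 + 957.4*0.03 + 715.3*0.52 + 16.3*0.01
  = 71.530 + 28.722 + 371.956 + 0.163 = 472.371 m² sabins.
Required A₂ = 0.161·6508.866/1.43 = 732.816 sabins.
ΔA needed = 732.816 − 472.371 = 260.445 sabins.
Each m² of panel replacing the walls (exposed brick) adds (0.82 − 0.03) = 0.79 sabins.
Panel area = 260.445 / 0.79 = 329.7 m².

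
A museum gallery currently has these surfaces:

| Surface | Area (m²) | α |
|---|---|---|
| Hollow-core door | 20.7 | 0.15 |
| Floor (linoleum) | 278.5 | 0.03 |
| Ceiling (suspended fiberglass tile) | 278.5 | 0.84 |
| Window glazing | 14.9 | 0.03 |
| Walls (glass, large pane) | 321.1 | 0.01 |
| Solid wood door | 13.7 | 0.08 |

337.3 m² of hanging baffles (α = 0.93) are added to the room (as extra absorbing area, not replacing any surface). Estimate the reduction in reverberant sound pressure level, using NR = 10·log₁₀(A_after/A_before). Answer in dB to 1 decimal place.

A_before = Σ Sᵢαᵢ = 20.7*0.15 + 278.5*0.03 + 278.5*0.84 + 14.9*0.03 + 321.1*0.01 + 13.7*0.08 = 250.154 sabins.
Added absorption = 337.3 × 0.93 = 313.689 sabins.
New total A_after = 563.843 sabins.
Reduction = 10 log₁₀(A_after/A_before) = 10 log₁₀(2.2540) = 3.5 dB.

3.5 dB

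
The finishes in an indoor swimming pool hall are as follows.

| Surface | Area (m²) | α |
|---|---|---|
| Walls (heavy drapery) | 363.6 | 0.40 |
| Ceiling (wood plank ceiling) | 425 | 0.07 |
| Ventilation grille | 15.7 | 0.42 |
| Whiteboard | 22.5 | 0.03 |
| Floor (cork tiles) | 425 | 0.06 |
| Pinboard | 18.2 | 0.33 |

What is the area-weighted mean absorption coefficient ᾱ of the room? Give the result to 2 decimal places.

0.17

Total surface area S = 1270.0 m².
Weighted sum Σ Sα = 213.965.
ᾱ = 213.965 / 1270.0 = 0.17.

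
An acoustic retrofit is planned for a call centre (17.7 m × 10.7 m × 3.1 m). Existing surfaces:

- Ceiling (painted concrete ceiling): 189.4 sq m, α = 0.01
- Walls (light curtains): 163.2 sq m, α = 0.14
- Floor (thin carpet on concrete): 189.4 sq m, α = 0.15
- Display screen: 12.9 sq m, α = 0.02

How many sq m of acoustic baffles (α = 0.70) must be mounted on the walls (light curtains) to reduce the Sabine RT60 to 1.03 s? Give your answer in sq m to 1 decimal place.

68.5

Total absorption A₁ = 189.4·0.01 + 163.2·0.14 + 189.4·0.15 + 12.9·0.02
  = 1.894 + 22.848 + 28.410 + 0.258 = 53.410 sq m sabins.
Required A₂ = 0.161·587.109/1.03 = 91.771 sabins.
Absorption to add: 91.771 − 53.410 = 38.361 sabins.
Each sq m of panel replacing the walls (light curtains) adds (0.70 − 0.14) = 0.56 sabins.
Area = ΔA/Δα = 38.361/0.56 = 68.5 sq m.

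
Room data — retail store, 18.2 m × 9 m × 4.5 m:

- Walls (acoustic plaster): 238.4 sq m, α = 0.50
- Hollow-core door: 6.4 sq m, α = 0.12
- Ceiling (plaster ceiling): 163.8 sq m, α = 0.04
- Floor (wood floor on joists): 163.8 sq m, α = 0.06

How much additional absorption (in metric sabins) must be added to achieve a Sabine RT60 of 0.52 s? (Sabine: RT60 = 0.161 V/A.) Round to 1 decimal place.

A₁ = Σ Sᵢαᵢ = 238.4*0.50 + 6.4*0.12 + 163.8*0.04 + 163.8*0.06 = 136.348 sabins.
V = 737.1 m³. Required absorption A₂ = 0.161 × 737.1 / 0.52 = 228.218 sabins.
ΔA = A₂ − A₁ = 228.218 − 136.348 = 91.9 sabins.

91.9 sabins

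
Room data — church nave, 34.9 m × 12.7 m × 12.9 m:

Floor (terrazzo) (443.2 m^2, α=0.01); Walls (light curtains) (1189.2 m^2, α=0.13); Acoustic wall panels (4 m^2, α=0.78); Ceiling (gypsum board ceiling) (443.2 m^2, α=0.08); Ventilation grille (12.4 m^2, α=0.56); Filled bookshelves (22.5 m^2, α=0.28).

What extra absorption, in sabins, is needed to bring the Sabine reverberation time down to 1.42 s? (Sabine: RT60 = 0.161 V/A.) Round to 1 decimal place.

Summing Sᵢαᵢ: 4.432 + 154.596 + 3.120 + 35.456 + 6.944 + 6.300 → A₁ = 210.848 sabins.
Target A₂ = 0.161·5717.667/1.42 = 648.271 sabins (V = 5717.667 m³).
Shortfall: 648.271 − 210.848 = 437.4 sabins.

437.4 sabins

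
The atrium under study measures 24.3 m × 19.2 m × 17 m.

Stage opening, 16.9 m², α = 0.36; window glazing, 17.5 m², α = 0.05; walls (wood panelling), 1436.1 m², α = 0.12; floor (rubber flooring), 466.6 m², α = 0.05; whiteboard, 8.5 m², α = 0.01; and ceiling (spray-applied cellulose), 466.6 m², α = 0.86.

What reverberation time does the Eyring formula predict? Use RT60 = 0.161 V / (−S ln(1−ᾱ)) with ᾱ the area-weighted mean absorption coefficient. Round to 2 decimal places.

Total surface area S = 16.9 + 17.5 + 1436.1 + 466.6 + 8.5 + 466.6 = 2412.2 m².
Absorption A = 16.9×0.36 + 17.5×0.05 + 1436.1×0.12 + 466.6×0.05 + 8.5×0.01 + 466.6×0.86 = 603.982 sabins.
ᾱ = 603.982 / 2412.2 = 0.2504.
−S·ln(1−ᾱ) = −2412.2 × ln(1 − 0.2504) = 695.234.
V = 24.3 × 19.2 × 17 = 7931.52 m³.
RT60 = 0.161 × 7931.52 / 695.234 = 1.84 s.

1.84 s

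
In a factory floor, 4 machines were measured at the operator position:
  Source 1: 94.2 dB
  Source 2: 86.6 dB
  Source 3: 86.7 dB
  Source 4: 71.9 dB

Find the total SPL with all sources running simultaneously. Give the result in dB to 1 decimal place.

Sum in the linear (power) domain: Σ 10^(Lᵢ/10) = 10^(94.2/10) + 10^(86.6/10) + 10^(86.7/10) + 10^(71.9/10) = 3.571e+09.
L_total = 10·log₁₀(3.571e+09) = 95.5 dB.

95.5 dB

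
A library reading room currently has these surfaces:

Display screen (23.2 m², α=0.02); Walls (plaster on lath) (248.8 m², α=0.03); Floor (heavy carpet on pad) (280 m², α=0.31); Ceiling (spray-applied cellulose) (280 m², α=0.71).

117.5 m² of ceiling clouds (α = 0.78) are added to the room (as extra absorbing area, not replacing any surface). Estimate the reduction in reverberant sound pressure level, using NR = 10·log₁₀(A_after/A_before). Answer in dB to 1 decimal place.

1.2 dB

A_before = Σ Sᵢαᵢ = 23.2*0.02 + 248.8*0.03 + 280*0.31 + 280*0.71 = 293.528 sabins.
Added absorption = 117.5 × 0.78 = 91.650 sabins.
A_after = 293.528 + 91.650 = 385.178 sabins.
Reduction = 10 log₁₀(A_after/A_before) = 10 log₁₀(1.3122) = 1.2 dB.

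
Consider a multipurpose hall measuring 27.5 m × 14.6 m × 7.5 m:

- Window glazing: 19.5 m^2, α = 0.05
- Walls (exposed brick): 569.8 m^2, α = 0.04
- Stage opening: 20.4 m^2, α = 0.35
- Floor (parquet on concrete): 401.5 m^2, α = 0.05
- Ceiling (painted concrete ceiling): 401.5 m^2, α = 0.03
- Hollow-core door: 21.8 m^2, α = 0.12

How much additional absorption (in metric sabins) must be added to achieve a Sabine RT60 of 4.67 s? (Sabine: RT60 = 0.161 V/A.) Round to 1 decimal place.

Summing Sᵢαᵢ: 0.975 + 22.792 + 7.140 + 20.075 + 12.045 + 2.616 → A₁ = 65.643 sabins.
For T = 4.67 s, need A₂ = 0.161·V/T = 0.161·3011.25/4.67 = 103.814 sabins.
Additional absorption ΔA = 103.814 − 65.643 = 38.2 sabins.

38.2 sabins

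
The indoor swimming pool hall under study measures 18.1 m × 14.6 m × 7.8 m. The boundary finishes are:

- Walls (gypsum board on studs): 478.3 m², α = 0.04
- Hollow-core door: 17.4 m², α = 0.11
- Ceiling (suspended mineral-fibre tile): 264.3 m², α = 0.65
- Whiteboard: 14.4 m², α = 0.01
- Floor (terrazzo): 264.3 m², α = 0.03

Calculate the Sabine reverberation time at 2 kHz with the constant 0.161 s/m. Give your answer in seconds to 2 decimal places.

1.65 seconds

Equivalent absorption area: A = 478.3*0.04 + 17.4*0.11 + 264.3*0.65 + 14.4*0.01 + 264.3*0.03 = 200.914 m².
V = 18.1·14.6·7.8 = 2061.228 m³.
Sabine: RT60 = 0.161 × 2061.228 / 200.914 = 1.65 s.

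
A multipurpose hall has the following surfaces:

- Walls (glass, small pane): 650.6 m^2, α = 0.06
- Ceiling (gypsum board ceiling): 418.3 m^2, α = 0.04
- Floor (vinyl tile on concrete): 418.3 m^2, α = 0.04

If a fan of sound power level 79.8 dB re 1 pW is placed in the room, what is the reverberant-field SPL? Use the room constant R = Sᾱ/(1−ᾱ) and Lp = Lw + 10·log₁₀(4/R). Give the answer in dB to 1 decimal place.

67.0 dB

A = 72.500 sabins; S = 1487.2 m^2.
ᾱ = 72.500/1487.2 = 0.0487; R = Sᾱ/(1−ᾱ) = 72.500/(1−0.0487) = 76.212 m^2.
Lp = Lw + 10 log₁₀(4/R) = 79.8 -12.80 = 67.0 dB.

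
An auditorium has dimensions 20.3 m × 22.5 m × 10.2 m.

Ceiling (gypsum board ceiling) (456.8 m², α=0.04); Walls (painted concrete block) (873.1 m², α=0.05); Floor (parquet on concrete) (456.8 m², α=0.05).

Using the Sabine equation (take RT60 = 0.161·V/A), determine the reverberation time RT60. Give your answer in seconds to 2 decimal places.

Total absorption A = 456.8×0.04 + 873.1×0.05 + 456.8×0.05
  = 18.272 + 43.655 + 22.840 = 84.767 m² sabins.
V = 20.3·22.5·10.2 = 4658.85 m³.
T = 0.161 V/A = 0.161·4658.85/84.767 = 8.85 s.

8.85 sec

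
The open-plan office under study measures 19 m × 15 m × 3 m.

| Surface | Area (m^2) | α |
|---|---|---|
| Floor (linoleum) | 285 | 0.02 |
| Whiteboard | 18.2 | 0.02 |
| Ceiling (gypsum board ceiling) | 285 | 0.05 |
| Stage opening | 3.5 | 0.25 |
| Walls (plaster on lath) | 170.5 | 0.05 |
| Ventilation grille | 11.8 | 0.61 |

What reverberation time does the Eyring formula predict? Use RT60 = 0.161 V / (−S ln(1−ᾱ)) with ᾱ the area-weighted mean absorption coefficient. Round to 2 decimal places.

Total surface area S = 285 + 18.2 + 285 + 3.5 + 170.5 + 11.8 = 774.0 m^2.
Σ(Sᵢαᵢ) = 285·0.02 + 18.2·0.02 + 285·0.05 + 3.5·0.25 + 170.5·0.05 + 11.8·0.61 = 36.912.
ᾱ = 36.912 / 774.0 = 0.0477.
−S·ln(1−ᾱ) = −774.0 × ln(1 − 0.0477) = 37.829.
V = 19 × 15 × 3 = 855 m³.
T = 0.161·V/[−S·ln(1−ᾱ)] = 0.161·855/37.829 = 3.64 s.

3.64 s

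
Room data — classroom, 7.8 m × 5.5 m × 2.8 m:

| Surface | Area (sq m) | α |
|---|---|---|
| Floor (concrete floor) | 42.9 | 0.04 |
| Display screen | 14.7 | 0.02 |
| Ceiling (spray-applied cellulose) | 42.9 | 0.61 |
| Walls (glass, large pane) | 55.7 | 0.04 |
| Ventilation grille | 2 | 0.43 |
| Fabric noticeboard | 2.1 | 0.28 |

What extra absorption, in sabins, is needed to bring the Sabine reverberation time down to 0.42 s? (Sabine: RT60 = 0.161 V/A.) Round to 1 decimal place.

Equivalent absorption area: A₁ = 42.9×0.04 + 14.7×0.02 + 42.9×0.61 + 55.7×0.04 + 2×0.43 + 2.1×0.28 = 31.855 sq m.
For T = 0.42 s, need A₂ = 0.161·V/T = 0.161·120.12/0.42 = 46.046 sabins.
Additional absorption ΔA = 46.046 − 31.855 = 14.2 sabins.

14.2 sabins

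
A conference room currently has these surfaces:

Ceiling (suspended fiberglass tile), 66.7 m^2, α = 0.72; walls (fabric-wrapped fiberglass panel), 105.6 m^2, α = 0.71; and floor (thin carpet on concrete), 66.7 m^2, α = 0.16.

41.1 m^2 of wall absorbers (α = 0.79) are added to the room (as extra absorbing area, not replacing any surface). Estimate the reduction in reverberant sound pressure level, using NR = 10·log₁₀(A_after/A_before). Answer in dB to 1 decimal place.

0.9 dB

Total absorption A_before = 66.7×0.72 + 105.6×0.71 + 66.7×0.16
  = 48.024 + 74.976 + 10.672 = 133.672 m^2 sabins.
Treatment contributes 41.1·0.79 = 32.469 sabins.
A_after = 133.672 + 32.469 = 166.141 sabins.
NR = 10·log₁₀(166.141/133.672) = 0.9 dB.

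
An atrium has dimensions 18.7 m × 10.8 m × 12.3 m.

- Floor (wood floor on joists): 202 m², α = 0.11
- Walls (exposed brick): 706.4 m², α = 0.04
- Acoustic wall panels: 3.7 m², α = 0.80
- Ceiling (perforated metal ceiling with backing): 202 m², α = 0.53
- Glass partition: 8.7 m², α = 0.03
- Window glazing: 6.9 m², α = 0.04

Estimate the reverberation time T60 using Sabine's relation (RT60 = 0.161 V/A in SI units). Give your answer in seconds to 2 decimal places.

2.48 sec

A = Σ Sᵢαᵢ = 202*0.11 + 706.4*0.04 + 3.7*0.80 + 202*0.53 + 8.7*0.03 + 6.9*0.04 = 161.033 sabins.
Room volume: 2484.108 m³.
Sabine: RT60 = 0.161 × 2484.108 / 161.033 = 2.48 s.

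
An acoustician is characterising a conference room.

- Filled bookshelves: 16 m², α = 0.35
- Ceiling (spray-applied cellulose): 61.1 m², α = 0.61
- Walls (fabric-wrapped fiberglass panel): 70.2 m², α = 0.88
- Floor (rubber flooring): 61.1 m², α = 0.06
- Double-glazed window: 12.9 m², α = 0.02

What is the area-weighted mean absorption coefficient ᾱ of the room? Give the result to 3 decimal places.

S = Σ Sᵢ = 16 + 61.1 + 70.2 + 61.1 + 12.9 = 221.3 m².
Σ(Sᵢαᵢ) = 16*0.35 + 61.1*0.61 + 70.2*0.88 + 61.1*0.06 + 12.9*0.02 = 108.571.
ᾱ = A/S = 0.491.

0.491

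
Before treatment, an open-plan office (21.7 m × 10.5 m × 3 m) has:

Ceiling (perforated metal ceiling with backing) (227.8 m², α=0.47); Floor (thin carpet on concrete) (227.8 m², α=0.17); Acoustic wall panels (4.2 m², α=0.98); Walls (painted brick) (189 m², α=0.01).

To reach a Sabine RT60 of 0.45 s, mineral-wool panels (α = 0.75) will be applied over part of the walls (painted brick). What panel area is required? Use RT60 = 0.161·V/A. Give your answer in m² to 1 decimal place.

Equivalent absorption area: A₁ = 227.8·0.47 + 227.8·0.17 + 4.2·0.98 + 189·0.01 = 151.798 m².
V = 683.55 m³. Target absorption A₂ = 0.161 × 683.55 / 0.45 = 244.559 sabins.
Absorption to add: 244.559 − 151.798 = 92.761 sabins.
Each m² of panel replacing the walls (painted brick) adds (0.75 − 0.01) = 0.74 sabins.
Area = ΔA/Δα = 92.761/0.74 = 125.4 m².

125.4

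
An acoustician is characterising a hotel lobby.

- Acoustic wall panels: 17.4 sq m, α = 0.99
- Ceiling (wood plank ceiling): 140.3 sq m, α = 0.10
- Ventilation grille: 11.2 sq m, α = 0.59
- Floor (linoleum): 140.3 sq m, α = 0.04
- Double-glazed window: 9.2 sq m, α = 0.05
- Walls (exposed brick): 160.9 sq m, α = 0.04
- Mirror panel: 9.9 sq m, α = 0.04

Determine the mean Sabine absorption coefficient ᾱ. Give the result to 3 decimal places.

Total surface area S = 489.2 sq m.
Σ(Sᵢαᵢ) = 17.4·0.99 + 140.3·0.10 + 11.2·0.59 + 140.3·0.04 + 9.2·0.05 + 160.9·0.04 + 9.9·0.04 = 50.768.
ᾱ = 50.768 / 489.2 = 0.104.

0.104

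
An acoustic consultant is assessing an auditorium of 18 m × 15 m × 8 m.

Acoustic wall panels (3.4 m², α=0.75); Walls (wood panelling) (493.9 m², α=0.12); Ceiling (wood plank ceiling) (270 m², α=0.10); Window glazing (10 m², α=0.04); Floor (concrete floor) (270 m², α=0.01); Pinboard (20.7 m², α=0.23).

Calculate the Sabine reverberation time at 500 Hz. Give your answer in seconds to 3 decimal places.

3.597 s

Summing Sᵢαᵢ: 2.550 + 59.268 + 27.000 + 0.400 + 2.700 + 4.761 → A = 96.679 sabins.
Room volume: 2160 m³.
Sabine: RT60 = 0.161 × 2160 / 96.679 = 3.597 s.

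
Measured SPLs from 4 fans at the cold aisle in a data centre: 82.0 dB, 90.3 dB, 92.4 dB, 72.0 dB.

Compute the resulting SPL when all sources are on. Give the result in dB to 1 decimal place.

94.7 dB

Sum in the linear (power) domain: Σ 10^(Lᵢ/10) = 10^(82.0/10) + 10^(90.3/10) + 10^(92.4/10) + 10^(72.0/10) = 2.984e+09.
Combined level = 10 log₁₀(2.984e+09) = 94.7 dB.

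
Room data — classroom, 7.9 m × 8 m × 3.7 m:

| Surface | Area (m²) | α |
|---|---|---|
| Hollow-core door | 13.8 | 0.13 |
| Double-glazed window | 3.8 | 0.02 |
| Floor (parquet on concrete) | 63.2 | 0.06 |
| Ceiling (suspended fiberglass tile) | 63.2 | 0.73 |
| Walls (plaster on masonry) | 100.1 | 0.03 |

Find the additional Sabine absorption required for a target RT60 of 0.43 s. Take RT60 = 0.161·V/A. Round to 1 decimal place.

32.8 sabins

A₁ = Σ Sᵢαᵢ = 13.8·0.13 + 3.8·0.02 + 63.2·0.06 + 63.2·0.73 + 100.1·0.03 = 54.801 sabins.
Target A₂ = 0.161·233.84/0.43 = 87.554 sabins (V = 233.84 m³).
ΔA = A₂ − A₁ = 87.554 − 54.801 = 32.8 sabins.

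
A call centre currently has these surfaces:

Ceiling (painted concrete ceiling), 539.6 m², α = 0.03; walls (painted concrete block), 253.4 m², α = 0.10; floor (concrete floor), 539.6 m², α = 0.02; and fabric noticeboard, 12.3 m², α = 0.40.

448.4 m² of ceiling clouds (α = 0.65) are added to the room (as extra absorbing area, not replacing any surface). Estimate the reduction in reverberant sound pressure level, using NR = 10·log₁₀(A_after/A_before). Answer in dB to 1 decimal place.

7.8 dB

Total absorption A_before = 539.6×0.03 + 253.4×0.10 + 539.6×0.02 + 12.3×0.40
  = 16.188 + 25.340 + 10.792 + 4.920 = 57.240 m² sabins.
Added absorption = 448.4 × 0.65 = 291.460 sabins.
New total A_after = 348.700 sabins.
NR = 10·log₁₀(348.700/57.240) = 7.8 dB.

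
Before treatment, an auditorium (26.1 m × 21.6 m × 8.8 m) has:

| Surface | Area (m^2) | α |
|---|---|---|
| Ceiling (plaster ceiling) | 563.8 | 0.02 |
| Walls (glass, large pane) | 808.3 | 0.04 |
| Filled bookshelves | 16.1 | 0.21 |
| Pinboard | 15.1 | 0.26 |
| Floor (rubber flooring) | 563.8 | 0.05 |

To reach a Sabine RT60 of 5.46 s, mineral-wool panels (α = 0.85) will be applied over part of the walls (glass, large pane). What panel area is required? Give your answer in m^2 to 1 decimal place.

Summing Sᵢαᵢ: 11.276 + 32.332 + 3.381 + 3.926 + 28.190 → A₁ = 79.105 sabins.
V = 4961.088 m³. Target absorption A₂ = 0.161 × 4961.088 / 5.46 = 146.288 sabins.
Absorption to add: 146.288 − 79.105 = 67.183 sabins.
Net gain per m^2: Δα = 0.85 − 0.04 = 0.81.
Area = ΔA/Δα = 67.183/0.81 = 82.9 m^2.

82.9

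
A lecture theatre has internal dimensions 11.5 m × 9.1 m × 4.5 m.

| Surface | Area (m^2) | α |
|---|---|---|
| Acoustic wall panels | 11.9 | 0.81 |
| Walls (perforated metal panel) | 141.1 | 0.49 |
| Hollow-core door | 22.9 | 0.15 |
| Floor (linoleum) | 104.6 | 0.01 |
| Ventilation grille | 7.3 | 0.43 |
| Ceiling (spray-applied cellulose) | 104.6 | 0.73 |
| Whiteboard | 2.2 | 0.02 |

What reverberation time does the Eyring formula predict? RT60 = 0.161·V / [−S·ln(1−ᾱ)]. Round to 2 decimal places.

0.36 seconds

S = Σ Sᵢ = 394.6 m^2.
Absorption A = 11.9·0.81 + 141.1·0.49 + 22.9·0.15 + 104.6·0.01 + 7.3·0.43 + 104.6·0.73 + 2.2·0.02 = 162.800 sabins.
Mean coefficient ᾱ = A/S = 0.4126.
Eyring denominator: −S ln(1−ᾱ) = 209.947.
V = 11.5 × 9.1 × 4.5 = 470.925 m³.
RT60 = 0.161 × 470.925 / 209.947 = 0.36 s.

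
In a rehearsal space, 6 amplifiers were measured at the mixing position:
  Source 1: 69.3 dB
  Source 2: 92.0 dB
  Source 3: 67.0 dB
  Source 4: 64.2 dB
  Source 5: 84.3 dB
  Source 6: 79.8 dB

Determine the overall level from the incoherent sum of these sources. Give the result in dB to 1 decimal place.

Converting to relative power and adding: 10^(69.3/10) + 10^(92.0/10) + 10^(67.0/10) + 10^(64.2/10) + 10^(84.3/10) + 10^(79.8/10) = 1.966e+09.
Combined level = 10 log₁₀(1.966e+09) = 92.9 dB.

92.9 dB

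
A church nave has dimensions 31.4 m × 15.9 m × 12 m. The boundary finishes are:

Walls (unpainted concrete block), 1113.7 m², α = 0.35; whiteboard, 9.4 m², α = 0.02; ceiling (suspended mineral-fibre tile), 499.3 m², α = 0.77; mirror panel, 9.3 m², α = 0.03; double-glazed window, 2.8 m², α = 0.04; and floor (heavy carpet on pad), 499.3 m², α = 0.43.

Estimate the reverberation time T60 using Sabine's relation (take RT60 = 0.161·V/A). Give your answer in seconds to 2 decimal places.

Total absorption A = 1113.7*0.35 + 9.4*0.02 + 499.3*0.77 + 9.3*0.03 + 2.8*0.04 + 499.3*0.43
  = 389.795 + 0.188 + 384.461 + 0.279 + 0.112 + 214.699 = 989.534 m² sabins.
Room volume: 5991.12 m³.
RT60 = 0.161 · V / A = 0.161 × 5991.12 / 989.534 = 0.97 s.

0.97 s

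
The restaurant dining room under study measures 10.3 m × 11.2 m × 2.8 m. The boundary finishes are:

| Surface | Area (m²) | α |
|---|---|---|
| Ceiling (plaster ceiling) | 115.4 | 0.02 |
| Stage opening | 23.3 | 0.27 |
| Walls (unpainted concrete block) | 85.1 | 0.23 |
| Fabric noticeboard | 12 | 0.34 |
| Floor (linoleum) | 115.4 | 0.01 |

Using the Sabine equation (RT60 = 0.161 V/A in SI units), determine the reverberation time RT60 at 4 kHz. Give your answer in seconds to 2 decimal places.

1.56 s

A = Σ Sᵢαᵢ = 115.4*0.02 + 23.3*0.27 + 85.1*0.23 + 12*0.34 + 115.4*0.01 = 33.406 sabins.
Room volume: 323.008 m³.
RT60 = 0.161 · V / A = 0.161 × 323.008 / 33.406 = 1.56 s.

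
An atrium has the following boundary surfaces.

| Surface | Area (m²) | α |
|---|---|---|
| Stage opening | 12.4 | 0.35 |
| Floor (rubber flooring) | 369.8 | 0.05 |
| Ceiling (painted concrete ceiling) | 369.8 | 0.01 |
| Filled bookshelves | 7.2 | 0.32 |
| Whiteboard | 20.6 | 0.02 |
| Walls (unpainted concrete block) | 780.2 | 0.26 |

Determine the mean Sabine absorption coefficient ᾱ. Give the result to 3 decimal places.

S = Σ Sᵢ = 12.4 + 369.8 + 369.8 + 7.2 + 20.6 + 780.2 = 1560.0 m².
Weighted sum Σ Sα = 232.096.
ᾱ = A/S = 0.149.

0.149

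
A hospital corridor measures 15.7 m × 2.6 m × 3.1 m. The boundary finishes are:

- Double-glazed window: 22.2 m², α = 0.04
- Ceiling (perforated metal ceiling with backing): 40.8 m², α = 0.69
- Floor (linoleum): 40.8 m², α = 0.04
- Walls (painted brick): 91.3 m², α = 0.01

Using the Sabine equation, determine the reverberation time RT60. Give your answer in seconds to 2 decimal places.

Equivalent absorption area: A = 22.2×0.04 + 40.8×0.69 + 40.8×0.04 + 91.3×0.01 = 31.585 m².
Room volume: 126.542 m³.
T = 0.161 V/A = 0.161·126.542/31.585 = 0.65 s.

0.65 s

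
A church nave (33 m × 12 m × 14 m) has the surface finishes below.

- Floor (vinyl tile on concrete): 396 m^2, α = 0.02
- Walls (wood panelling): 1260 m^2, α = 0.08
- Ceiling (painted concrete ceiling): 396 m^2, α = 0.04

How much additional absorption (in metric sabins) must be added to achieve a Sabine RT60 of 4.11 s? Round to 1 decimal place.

A₁ = Σ Sᵢαᵢ = 396×0.02 + 1260×0.08 + 396×0.04 = 124.560 sabins.
For T = 4.11 s, need A₂ = 0.161·V/T = 0.161·5544/4.11 = 217.174 sabins.
Shortfall: 217.174 − 124.560 = 92.6 sabins.

92.6 sabins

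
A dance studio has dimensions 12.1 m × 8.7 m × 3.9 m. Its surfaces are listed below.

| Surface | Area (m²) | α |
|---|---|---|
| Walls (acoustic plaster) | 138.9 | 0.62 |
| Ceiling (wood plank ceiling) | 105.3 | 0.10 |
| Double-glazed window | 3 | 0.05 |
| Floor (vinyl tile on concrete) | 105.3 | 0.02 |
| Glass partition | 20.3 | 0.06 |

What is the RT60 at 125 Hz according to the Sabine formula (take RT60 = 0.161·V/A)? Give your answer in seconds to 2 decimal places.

0.66 s

A = Σ Sᵢαᵢ = 138.9·0.62 + 105.3·0.10 + 3·0.05 + 105.3·0.02 + 20.3·0.06 = 100.122 sabins.
V = 12.1·8.7·3.9 = 410.553 m³.
RT60 = 0.161 · V / A = 0.161 × 410.553 / 100.122 = 0.66 s.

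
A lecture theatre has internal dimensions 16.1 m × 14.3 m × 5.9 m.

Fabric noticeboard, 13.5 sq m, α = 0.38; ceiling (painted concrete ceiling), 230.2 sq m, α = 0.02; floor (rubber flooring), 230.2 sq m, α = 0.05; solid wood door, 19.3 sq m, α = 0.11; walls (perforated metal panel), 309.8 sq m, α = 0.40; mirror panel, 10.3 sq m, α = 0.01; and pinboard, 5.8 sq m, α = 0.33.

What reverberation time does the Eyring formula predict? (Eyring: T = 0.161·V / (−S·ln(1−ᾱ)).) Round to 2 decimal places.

1.33 s

Total surface area S = 13.5 + 230.2 + 230.2 + 19.3 + 309.8 + 10.3 + 5.8 = 819.1 sq m.
Absorption A = 13.5·0.38 + 230.2·0.02 + 230.2·0.05 + 19.3·0.11 + 309.8·0.40 + 10.3·0.01 + 5.8·0.33 = 149.304 sabins.
Mean coefficient ᾱ = A/S = 0.1823.
Eyring denominator: −S ln(1−ᾱ) = 164.852.
V = 16.1 × 14.3 × 5.9 = 1358.357 m³.
RT60 = 0.161 × 1358.357 / 164.852 = 1.33 s.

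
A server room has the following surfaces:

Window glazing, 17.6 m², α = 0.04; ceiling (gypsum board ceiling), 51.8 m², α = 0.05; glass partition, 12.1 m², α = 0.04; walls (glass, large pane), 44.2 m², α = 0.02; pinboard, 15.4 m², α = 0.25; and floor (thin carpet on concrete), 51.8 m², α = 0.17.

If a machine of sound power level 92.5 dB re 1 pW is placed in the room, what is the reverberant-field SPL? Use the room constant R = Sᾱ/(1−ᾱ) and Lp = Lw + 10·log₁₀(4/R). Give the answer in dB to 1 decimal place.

85.7 dB

A = 17.318 sabins; S = 192.9 m².
ᾱ = 0.0898, so room constant R = A/(1−ᾱ) = 19.027 m².
Lp = 92.5 + 10·log₁₀(4/19.027) = 92.5 + (-6.77) = 85.7 dB.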